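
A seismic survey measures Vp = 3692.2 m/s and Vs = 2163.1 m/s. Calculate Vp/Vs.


Vp/Vs = 3692.2 / 2163.1
= 1.7069

1.7069


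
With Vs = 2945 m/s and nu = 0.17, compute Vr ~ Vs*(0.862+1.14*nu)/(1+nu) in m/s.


Numerator factor = 0.862 + 1.14*0.17 = 1.0558
Denominator = 1 + 0.17 = 1.17
Vr = 2945 * 1.0558 / 1.17 = 2657.55 m/s

2657.55


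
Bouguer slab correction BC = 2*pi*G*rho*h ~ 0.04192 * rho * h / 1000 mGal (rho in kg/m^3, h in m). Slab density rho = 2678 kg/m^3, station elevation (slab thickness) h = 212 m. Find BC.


BC = 0.04192 * rho * h / 1000
= 0.04192 * 2678 * 212 / 1000
= 23.7995 mGal

23.7995


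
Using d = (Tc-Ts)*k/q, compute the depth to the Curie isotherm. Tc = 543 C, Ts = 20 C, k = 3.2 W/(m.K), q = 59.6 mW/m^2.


T_Curie - T_surf = 543 - 20 = 523 C
Convert q to W/m^2: 59.6 mW/m^2 = 0.0596 W/m^2
d = 523 * 3.2 / 0.0596 = 28080.54 m

28080.54


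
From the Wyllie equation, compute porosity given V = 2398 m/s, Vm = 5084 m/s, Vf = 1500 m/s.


1/V - 1/Vm = 1/2398 - 1/5084 = 0.00022032
1/Vf - 1/Vm = 1/1500 - 1/5084 = 0.00046997
phi = 0.00022032 / 0.00046997 = 0.4688

0.4688


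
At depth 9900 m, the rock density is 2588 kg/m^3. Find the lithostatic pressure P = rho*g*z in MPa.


P = rho * g * z / 1e6
= 2588 * 9.81 * 9900 / 1e6
= 251343972.0 / 1e6
= 251.344 MPa

251.344


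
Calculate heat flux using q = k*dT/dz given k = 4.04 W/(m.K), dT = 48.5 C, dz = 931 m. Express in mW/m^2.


q = k * dT / dz * 1000
= 4.04 * 48.5 / 931 * 1000
= 0.210462 * 1000
= 210.4619 mW/m^2

210.4619


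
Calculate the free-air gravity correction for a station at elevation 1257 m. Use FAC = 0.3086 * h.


FAC = 0.3086 * h
= 0.3086 * 1257
= 387.9102 mGal

387.9102


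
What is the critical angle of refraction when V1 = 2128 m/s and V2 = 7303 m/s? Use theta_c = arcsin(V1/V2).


V1/V2 = 2128/7303 = 0.291387
theta_c = arcsin(0.291387) = 16.941 degrees

16.941


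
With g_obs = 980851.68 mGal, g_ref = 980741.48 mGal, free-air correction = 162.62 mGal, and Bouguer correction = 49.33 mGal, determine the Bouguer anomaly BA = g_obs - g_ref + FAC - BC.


BA = g_obs - g_ref + FAC - BC
= 980851.68 - 980741.48 + 162.62 - 49.33
= 223.49 mGal

223.49


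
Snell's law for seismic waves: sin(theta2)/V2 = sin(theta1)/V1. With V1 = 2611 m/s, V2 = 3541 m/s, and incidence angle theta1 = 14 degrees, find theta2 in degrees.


sin(theta1) = sin(14 deg) = 0.241922
sin(theta2) = V2/V1 * sin(theta1) = 3541/2611 * 0.241922 = 0.328091
theta2 = arcsin(0.328091) = 19.1529 degrees

19.1529


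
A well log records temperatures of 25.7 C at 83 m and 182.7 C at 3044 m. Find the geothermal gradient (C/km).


dT = 182.7 - 25.7 = 157.0 C
dz = 3044 - 83 = 2961 m
gradient = dT/dz * 1000 = 157.0/2961 * 1000 = 53.0226 C/km

53.0226


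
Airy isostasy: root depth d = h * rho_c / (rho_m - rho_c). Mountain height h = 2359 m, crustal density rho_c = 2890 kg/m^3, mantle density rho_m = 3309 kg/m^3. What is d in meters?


rho_m - rho_c = 3309 - 2890 = 419
d = 2359 * 2890 / 419
= 6817510 / 419
= 16270.91 m

16270.91


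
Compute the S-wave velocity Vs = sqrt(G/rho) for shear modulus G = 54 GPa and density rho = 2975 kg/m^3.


Convert G to Pa: G = 54e9 Pa
Compute G/rho = 54e9 / 2975 = 18151260.5042
Vs = sqrt(18151260.5042) = 4260.43 m/s

4260.43


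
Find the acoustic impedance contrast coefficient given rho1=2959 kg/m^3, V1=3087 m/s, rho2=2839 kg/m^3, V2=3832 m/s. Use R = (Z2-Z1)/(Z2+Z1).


Z1 = 2959 * 3087 = 9134433
Z2 = 2839 * 3832 = 10879048
R = (10879048 - 9134433) / (10879048 + 9134433) = 1744615 / 20013481 = 0.0872

0.0872


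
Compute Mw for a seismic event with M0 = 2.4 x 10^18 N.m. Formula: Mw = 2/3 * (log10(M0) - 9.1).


log10(M0) = log10(2.4 x 10^18) = 18.3802
Mw = 2/3 * (18.3802 - 9.1)
= 2/3 * 9.2802
= 6.19

6.19


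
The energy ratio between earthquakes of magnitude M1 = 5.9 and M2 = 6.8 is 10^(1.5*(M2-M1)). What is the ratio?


M2 - M1 = 6.8 - 5.9 = 0.9
1.5 * 0.9 = 1.35
ratio = 10^1.35 = 22.39

22.39


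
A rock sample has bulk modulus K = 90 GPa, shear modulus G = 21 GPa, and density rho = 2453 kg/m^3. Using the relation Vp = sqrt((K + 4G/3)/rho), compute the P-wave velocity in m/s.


First compute the effective modulus:
K + 4G/3 = 90e9 + 4*21e9/3 = 118000000000.0 Pa
Then divide by density:
118000000000.0 / 2453 = 48104362.0057 Pa/(kg/m^3)
Take the square root:
Vp = sqrt(48104362.0057) = 6935.73 m/s

6935.73


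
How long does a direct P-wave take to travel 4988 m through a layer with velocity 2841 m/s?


t = x / V
= 4988 / 2841
= 1.7557 s

1.7557


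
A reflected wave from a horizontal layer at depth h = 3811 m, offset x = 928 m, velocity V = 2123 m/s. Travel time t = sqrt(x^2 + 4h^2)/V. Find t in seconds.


x^2 + 4h^2 = 928^2 + 4*3811^2 = 861184 + 58094884 = 58956068
sqrt(58956068) = 7678.2855
t = 7678.2855 / 2123 = 3.6167 s

3.6167


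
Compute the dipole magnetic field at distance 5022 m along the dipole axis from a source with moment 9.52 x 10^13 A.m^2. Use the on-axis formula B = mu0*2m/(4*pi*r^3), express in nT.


m = 9.52 x 10^13 = 95200000000000 A.m^2
2m = 190400000000000 A.m^2
r^3 = 5022^3 = 126657270648
B = (4pi*10^-7) * 190400000000000 / (4*pi * 126657270648) * 1e9
= 239263696.497399 / 1591622203965.96 * 1e9
= 150326.9406 nT

150326.9406


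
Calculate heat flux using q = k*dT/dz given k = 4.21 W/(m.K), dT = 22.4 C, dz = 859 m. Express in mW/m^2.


q = k * dT / dz * 1000
= 4.21 * 22.4 / 859 * 1000
= 0.109783 * 1000
= 109.7835 mW/m^2

109.7835


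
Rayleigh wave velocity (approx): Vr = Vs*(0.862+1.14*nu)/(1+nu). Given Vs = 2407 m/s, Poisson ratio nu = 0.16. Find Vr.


Numerator factor = 0.862 + 1.14*0.16 = 1.0444
Denominator = 1 + 0.16 = 1.16
Vr = 2407 * 1.0444 / 1.16 = 2167.13 m/s

2167.13


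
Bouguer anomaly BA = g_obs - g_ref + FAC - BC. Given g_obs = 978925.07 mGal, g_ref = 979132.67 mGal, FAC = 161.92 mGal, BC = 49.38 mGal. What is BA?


BA = g_obs - g_ref + FAC - BC
= 978925.07 - 979132.67 + 161.92 - 49.38
= -95.06 mGal

-95.06


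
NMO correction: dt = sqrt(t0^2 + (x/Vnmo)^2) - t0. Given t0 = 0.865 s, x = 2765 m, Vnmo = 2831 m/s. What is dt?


x/Vnmo = 2765/2831 = 0.976687
(x/Vnmo)^2 = 0.953917
t0^2 = 0.748225
sqrt(0.748225 + 0.953917) = 1.304662
dt = 1.304662 - 0.865 = 0.439662

0.439662


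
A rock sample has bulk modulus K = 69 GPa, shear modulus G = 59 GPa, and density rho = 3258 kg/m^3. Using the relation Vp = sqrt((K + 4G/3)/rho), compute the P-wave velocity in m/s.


First compute the effective modulus:
K + 4G/3 = 69e9 + 4*59e9/3 = 147666666666.67 Pa
Then divide by density:
147666666666.67 / 3258 = 45324329.8547 Pa/(kg/m^3)
Take the square root:
Vp = sqrt(45324329.8547) = 6732.33 m/s

6732.33


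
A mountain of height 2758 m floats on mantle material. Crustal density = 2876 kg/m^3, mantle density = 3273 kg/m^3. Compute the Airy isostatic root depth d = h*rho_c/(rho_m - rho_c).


rho_m - rho_c = 3273 - 2876 = 397
d = 2758 * 2876 / 397
= 7932008 / 397
= 19979.87 m

19979.87


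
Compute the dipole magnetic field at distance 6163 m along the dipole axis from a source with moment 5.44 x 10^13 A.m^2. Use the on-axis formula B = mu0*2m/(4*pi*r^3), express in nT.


m = 5.44 x 10^13 = 54400000000000 A.m^2
2m = 108800000000000 A.m^2
r^3 = 6163^3 = 234086572747
B = (4pi*10^-7) * 108800000000000 / (4*pi * 234086572747) * 1e9
= 136722112.284228 / 2941618628983.95 * 1e9
= 46478.5309 nT

46478.5309


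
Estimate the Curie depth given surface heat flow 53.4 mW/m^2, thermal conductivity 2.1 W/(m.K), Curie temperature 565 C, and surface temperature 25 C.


T_Curie - T_surf = 565 - 25 = 540 C
Convert q to W/m^2: 53.4 mW/m^2 = 0.0534 W/m^2
d = 540 * 2.1 / 0.0534 = 21235.96 m

21235.96


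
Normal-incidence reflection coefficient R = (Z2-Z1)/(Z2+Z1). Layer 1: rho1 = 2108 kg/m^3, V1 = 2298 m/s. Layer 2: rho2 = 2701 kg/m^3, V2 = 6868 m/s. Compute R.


Z1 = 2108 * 2298 = 4844184
Z2 = 2701 * 6868 = 18550468
R = (18550468 - 4844184) / (18550468 + 4844184) = 13706284 / 23394652 = 0.5859

0.5859


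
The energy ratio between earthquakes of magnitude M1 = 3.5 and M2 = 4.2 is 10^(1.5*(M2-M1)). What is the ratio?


M2 - M1 = 4.2 - 3.5 = 0.7
1.5 * 0.7 = 1.05
ratio = 10^1.05 = 11.22

11.22


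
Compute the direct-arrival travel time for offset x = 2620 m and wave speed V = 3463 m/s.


t = x / V
= 2620 / 3463
= 0.7566 s

0.7566


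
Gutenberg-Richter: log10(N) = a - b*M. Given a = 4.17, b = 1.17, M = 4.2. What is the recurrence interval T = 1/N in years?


log10(N) = 4.17 - 1.17*4.2 = -0.744
N = 10^-0.744 = 0.180302
T = 1/N = 1/0.180302 = 5.5463 years

5.5463


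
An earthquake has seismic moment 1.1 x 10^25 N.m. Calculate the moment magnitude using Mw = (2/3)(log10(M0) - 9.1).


log10(M0) = log10(1.1 x 10^25) = 25.0414
Mw = 2/3 * (25.0414 - 9.1)
= 2/3 * 15.9414
= 10.63

10.63


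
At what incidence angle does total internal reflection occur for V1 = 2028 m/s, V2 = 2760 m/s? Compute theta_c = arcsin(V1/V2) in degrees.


V1/V2 = 2028/2760 = 0.734783
theta_c = arcsin(0.734783) = 47.2889 degrees

47.2889


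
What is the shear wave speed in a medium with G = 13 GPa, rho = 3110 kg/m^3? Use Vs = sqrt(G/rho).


Convert G to Pa: G = 13e9 Pa
Compute G/rho = 13e9 / 3110 = 4180064.3087
Vs = sqrt(4180064.3087) = 2044.52 m/s

2044.52


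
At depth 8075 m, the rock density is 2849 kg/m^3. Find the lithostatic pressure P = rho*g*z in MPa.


P = rho * g * z / 1e6
= 2849 * 9.81 * 8075 / 1e6
= 225685671.75 / 1e6
= 225.6857 MPa

225.6857


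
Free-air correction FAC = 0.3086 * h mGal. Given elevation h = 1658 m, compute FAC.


FAC = 0.3086 * h
= 0.3086 * 1658
= 511.6588 mGal

511.6588


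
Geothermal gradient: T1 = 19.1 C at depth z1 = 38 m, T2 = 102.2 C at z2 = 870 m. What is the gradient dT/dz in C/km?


dT = 102.2 - 19.1 = 83.1 C
dz = 870 - 38 = 832 m
gradient = dT/dz * 1000 = 83.1/832 * 1000 = 99.8798 C/km

99.8798


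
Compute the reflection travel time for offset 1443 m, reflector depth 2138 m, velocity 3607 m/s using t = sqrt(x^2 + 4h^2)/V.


x^2 + 4h^2 = 1443^2 + 4*2138^2 = 2082249 + 18284176 = 20366425
sqrt(20366425) = 4512.9176
t = 4512.9176 / 3607 = 1.2512 s

1.2512


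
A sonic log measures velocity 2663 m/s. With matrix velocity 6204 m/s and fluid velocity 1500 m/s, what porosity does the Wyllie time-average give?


1/V - 1/Vm = 1/2663 - 1/6204 = 0.00021433
1/Vf - 1/Vm = 1/1500 - 1/6204 = 0.00050548
phi = 0.00021433 / 0.00050548 = 0.424

0.424


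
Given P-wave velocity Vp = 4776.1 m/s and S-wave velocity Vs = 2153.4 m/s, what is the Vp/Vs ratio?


Vp/Vs = 4776.1 / 2153.4
= 2.2179

2.2179


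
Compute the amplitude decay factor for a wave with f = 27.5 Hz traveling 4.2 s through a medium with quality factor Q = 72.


pi*f*t/Q = pi*27.5*4.2/72 = 5.039638
A/A0 = exp(-5.039638) = 0.006476

0.006476


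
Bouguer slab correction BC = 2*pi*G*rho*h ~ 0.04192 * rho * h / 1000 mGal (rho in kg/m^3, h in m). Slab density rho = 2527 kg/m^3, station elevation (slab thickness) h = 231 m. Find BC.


BC = 0.04192 * rho * h / 1000
= 0.04192 * 2527 * 231 / 1000
= 24.4703 mGal

24.4703


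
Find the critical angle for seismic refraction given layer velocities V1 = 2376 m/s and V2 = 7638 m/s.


V1/V2 = 2376/7638 = 0.311076
theta_c = arcsin(0.311076) = 18.1241 degrees

18.1241


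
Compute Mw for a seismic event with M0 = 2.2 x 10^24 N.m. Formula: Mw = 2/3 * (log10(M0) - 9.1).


log10(M0) = log10(2.2 x 10^24) = 24.3424
Mw = 2/3 * (24.3424 - 9.1)
= 2/3 * 15.2424
= 10.16

10.16


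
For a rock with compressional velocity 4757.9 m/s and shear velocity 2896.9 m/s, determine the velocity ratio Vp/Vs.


Vp/Vs = 4757.9 / 2896.9
= 1.6424

1.6424


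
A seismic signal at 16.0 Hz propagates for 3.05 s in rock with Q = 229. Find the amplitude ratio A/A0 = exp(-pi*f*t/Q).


pi*f*t/Q = pi*16.0*3.05/229 = 0.669475
A/A0 = exp(-0.669475) = 0.511977

0.511977


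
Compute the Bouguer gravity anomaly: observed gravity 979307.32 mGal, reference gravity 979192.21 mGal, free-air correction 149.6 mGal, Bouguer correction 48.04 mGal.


BA = g_obs - g_ref + FAC - BC
= 979307.32 - 979192.21 + 149.6 - 48.04
= 216.67 mGal

216.67


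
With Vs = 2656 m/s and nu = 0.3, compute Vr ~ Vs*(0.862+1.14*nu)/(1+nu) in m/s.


Numerator factor = 0.862 + 1.14*0.3 = 1.204
Denominator = 1 + 0.3 = 1.3
Vr = 2656 * 1.204 / 1.3 = 2459.86 m/s

2459.86


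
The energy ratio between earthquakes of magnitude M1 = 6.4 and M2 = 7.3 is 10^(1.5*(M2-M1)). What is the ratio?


M2 - M1 = 7.3 - 6.4 = 0.9
1.5 * 0.9 = 1.35
ratio = 10^1.35 = 22.39

22.39


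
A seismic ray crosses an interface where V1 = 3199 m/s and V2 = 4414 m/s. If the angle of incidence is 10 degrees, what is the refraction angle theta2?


sin(theta1) = sin(10 deg) = 0.173648
sin(theta2) = V2/V1 * sin(theta1) = 4414/3199 * 0.173648 = 0.239601
theta2 = arcsin(0.239601) = 13.863 degrees

13.863


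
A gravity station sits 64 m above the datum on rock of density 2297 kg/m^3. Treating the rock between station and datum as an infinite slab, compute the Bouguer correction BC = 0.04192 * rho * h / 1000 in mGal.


BC = 0.04192 * rho * h / 1000
= 0.04192 * 2297 * 64 / 1000
= 6.1626 mGal

6.1626


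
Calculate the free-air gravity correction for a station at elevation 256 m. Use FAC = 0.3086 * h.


FAC = 0.3086 * h
= 0.3086 * 256
= 79.0016 mGal

79.0016


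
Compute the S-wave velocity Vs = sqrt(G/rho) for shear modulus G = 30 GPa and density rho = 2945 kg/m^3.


Convert G to Pa: G = 30e9 Pa
Compute G/rho = 30e9 / 2945 = 10186757.2156
Vs = sqrt(10186757.2156) = 3191.67 m/s

3191.67


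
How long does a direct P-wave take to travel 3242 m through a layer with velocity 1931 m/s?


t = x / V
= 3242 / 1931
= 1.6789 s

1.6789


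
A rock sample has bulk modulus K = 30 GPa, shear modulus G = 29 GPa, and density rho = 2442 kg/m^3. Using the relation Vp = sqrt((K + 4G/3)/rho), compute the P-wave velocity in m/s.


First compute the effective modulus:
K + 4G/3 = 30e9 + 4*29e9/3 = 68666666666.67 Pa
Then divide by density:
68666666666.67 / 2442 = 28119028.119 Pa/(kg/m^3)
Take the square root:
Vp = sqrt(28119028.119) = 5302.74 m/s

5302.74


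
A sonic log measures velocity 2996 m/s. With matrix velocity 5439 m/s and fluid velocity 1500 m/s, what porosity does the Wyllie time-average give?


1/V - 1/Vm = 1/2996 - 1/5439 = 0.00014992
1/Vf - 1/Vm = 1/1500 - 1/5439 = 0.00048281
phi = 0.00014992 / 0.00048281 = 0.3105

0.3105


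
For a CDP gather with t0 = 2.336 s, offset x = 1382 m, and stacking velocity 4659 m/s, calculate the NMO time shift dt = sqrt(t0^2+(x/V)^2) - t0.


x/Vnmo = 1382/4659 = 0.29663
(x/Vnmo)^2 = 0.087989
t0^2 = 5.456896
sqrt(5.456896 + 0.087989) = 2.354758
dt = 2.354758 - 2.336 = 0.018758

0.018758


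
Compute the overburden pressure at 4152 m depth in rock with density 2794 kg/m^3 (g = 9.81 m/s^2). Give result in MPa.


P = rho * g * z / 1e6
= 2794 * 9.81 * 4152 / 1e6
= 113802749.28 / 1e6
= 113.8027 MPa

113.8027


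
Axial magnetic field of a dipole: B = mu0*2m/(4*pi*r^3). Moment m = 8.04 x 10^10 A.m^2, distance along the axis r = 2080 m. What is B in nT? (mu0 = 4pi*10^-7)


m = 8.04 x 10^10 = 80400000000 A.m^2
2m = 160800000000 A.m^2
r^3 = 2080^3 = 8998912000
B = (4pi*10^-7) * 160800000000 / (4*pi * 8998912000) * 1e9
= 202067.239479 / 113083663318.0 * 1e9
= 1786.8827 nT

1786.8827


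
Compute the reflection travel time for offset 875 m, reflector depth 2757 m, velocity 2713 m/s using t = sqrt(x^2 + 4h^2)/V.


x^2 + 4h^2 = 875^2 + 4*2757^2 = 765625 + 30404196 = 31169821
sqrt(31169821) = 5582.9939
t = 5582.9939 / 2713 = 2.0579 s

2.0579


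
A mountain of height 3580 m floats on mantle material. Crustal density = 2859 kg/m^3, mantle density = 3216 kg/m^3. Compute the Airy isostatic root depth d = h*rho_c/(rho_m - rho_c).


rho_m - rho_c = 3216 - 2859 = 357
d = 3580 * 2859 / 357
= 10235220 / 357
= 28670.08 m

28670.08


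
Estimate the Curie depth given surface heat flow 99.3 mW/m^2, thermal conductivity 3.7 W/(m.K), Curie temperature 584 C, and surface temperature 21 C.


T_Curie - T_surf = 584 - 21 = 563 C
Convert q to W/m^2: 99.3 mW/m^2 = 0.0993 W/m^2
d = 563 * 3.7 / 0.0993 = 20977.84 m

20977.84


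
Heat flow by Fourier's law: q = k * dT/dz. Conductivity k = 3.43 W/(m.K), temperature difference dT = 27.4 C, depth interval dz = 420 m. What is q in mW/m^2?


q = k * dT / dz * 1000
= 3.43 * 27.4 / 420 * 1000
= 0.223767 * 1000
= 223.7667 mW/m^2

223.7667


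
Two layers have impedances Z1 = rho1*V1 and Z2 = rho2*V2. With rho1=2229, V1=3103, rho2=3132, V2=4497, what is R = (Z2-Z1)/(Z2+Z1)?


Z1 = 2229 * 3103 = 6916587
Z2 = 3132 * 4497 = 14084604
R = (14084604 - 6916587) / (14084604 + 6916587) = 7168017 / 21001191 = 0.3413

0.3413


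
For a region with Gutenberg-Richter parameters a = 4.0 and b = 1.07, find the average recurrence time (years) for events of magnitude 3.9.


log10(N) = 4.0 - 1.07*3.9 = -0.173
N = 10^-0.173 = 0.671429
T = 1/N = 1/0.671429 = 1.4894 years

1.4894


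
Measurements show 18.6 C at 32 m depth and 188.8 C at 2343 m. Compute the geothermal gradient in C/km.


dT = 188.8 - 18.6 = 170.2 C
dz = 2343 - 32 = 2311 m
gradient = dT/dz * 1000 = 170.2/2311 * 1000 = 73.6478 C/km

73.6478


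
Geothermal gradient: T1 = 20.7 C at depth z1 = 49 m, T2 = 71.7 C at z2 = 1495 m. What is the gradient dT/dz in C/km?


dT = 71.7 - 20.7 = 51.0 C
dz = 1495 - 49 = 1446 m
gradient = dT/dz * 1000 = 51.0/1446 * 1000 = 35.2697 C/km

35.2697


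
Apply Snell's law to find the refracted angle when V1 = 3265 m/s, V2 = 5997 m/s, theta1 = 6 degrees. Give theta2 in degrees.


sin(theta1) = sin(6 deg) = 0.104528
sin(theta2) = V2/V1 * sin(theta1) = 5997/3265 * 0.104528 = 0.191993
theta2 = arcsin(0.191993) = 11.0691 degrees

11.0691


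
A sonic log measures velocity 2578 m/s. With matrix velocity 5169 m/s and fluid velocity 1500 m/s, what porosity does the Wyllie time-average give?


1/V - 1/Vm = 1/2578 - 1/5169 = 0.00019444
1/Vf - 1/Vm = 1/1500 - 1/5169 = 0.00047321
phi = 0.00019444 / 0.00047321 = 0.4109

0.4109


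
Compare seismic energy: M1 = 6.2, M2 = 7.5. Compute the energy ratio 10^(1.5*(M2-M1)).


M2 - M1 = 7.5 - 6.2 = 1.3
1.5 * 1.3 = 1.95
ratio = 10^1.95 = 89.13

89.13


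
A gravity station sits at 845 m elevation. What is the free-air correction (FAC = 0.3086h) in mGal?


FAC = 0.3086 * h
= 0.3086 * 845
= 260.767 mGal

260.767


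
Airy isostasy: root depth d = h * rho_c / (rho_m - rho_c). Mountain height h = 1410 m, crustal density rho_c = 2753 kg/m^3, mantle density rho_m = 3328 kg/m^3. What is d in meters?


rho_m - rho_c = 3328 - 2753 = 575
d = 1410 * 2753 / 575
= 3881730 / 575
= 6750.83 m

6750.83


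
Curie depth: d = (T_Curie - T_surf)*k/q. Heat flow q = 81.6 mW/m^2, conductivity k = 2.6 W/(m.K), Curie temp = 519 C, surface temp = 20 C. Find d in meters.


T_Curie - T_surf = 519 - 20 = 499 C
Convert q to W/m^2: 81.6 mW/m^2 = 0.0816 W/m^2
d = 499 * 2.6 / 0.0816 = 15899.51 m

15899.51


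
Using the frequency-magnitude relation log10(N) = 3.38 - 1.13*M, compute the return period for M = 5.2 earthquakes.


log10(N) = 3.38 - 1.13*5.2 = -2.496
N = 10^-2.496 = 0.003192
T = 1/N = 1/0.003192 = 313.3286 years

313.3286


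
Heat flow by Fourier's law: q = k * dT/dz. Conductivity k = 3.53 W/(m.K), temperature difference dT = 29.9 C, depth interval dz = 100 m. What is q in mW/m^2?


q = k * dT / dz * 1000
= 3.53 * 29.9 / 100 * 1000
= 1.05547 * 1000
= 1055.47 mW/m^2

1055.47


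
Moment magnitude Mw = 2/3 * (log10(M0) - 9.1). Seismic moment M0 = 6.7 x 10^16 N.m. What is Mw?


log10(M0) = log10(6.7 x 10^16) = 16.8261
Mw = 2/3 * (16.8261 - 9.1)
= 2/3 * 7.7261
= 5.15

5.15


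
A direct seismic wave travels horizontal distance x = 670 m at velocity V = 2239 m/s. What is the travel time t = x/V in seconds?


t = x / V
= 670 / 2239
= 0.2992 s

0.2992


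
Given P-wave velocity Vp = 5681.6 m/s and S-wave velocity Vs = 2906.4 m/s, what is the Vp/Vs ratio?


Vp/Vs = 5681.6 / 2906.4
= 1.9549

1.9549


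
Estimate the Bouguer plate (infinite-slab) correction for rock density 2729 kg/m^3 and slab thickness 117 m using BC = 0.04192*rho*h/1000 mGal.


BC = 0.04192 * rho * h / 1000
= 0.04192 * 2729 * 117 / 1000
= 13.3848 mGal

13.3848


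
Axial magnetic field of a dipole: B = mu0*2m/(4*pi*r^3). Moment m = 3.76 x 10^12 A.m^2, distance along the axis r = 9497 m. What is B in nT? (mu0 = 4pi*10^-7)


m = 3.76 x 10^12 = 3760000000000 A.m^2
2m = 7520000000000 A.m^2
r^3 = 9497^3 = 856563006473
B = (4pi*10^-7) * 7520000000000 / (4*pi * 856563006473) * 1e9
= 9449910.701998 / 10763888193889.45 * 1e9
= 877.9272 nT

877.9272


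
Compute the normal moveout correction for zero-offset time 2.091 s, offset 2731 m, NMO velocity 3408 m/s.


x/Vnmo = 2731/3408 = 0.80135
(x/Vnmo)^2 = 0.642161
t0^2 = 4.372281
sqrt(4.372281 + 0.642161) = 2.239295
dt = 2.239295 - 2.091 = 0.148295

0.148295


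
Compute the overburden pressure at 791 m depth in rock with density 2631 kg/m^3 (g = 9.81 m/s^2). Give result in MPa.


P = rho * g * z / 1e6
= 2631 * 9.81 * 791 / 1e6
= 20415797.01 / 1e6
= 20.4158 MPa

20.4158


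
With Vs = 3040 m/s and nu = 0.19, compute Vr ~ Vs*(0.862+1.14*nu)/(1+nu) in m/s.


Numerator factor = 0.862 + 1.14*0.19 = 1.0786
Denominator = 1 + 0.19 = 1.19
Vr = 3040 * 1.0786 / 1.19 = 2755.42 m/s

2755.42


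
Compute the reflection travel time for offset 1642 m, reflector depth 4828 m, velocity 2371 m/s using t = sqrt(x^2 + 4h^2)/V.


x^2 + 4h^2 = 1642^2 + 4*4828^2 = 2696164 + 93238336 = 95934500
sqrt(95934500) = 9794.6159
t = 9794.6159 / 2371 = 4.131 s

4.131


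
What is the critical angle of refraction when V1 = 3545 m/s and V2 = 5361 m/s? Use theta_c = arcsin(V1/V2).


V1/V2 = 3545/5361 = 0.661257
theta_c = arcsin(0.661257) = 41.3958 degrees

41.3958


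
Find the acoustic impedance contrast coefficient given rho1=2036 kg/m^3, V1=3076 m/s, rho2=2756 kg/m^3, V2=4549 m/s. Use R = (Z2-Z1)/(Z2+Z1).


Z1 = 2036 * 3076 = 6262736
Z2 = 2756 * 4549 = 12537044
R = (12537044 - 6262736) / (12537044 + 6262736) = 6274308 / 18799780 = 0.3337

0.3337


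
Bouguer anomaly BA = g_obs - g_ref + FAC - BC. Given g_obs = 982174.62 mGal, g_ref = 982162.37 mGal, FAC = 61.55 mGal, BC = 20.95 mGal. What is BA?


BA = g_obs - g_ref + FAC - BC
= 982174.62 - 982162.37 + 61.55 - 20.95
= 52.85 mGal

52.85


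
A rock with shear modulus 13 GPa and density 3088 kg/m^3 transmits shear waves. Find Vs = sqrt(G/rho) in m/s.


Convert G to Pa: G = 13e9 Pa
Compute G/rho = 13e9 / 3088 = 4209844.5596
Vs = sqrt(4209844.5596) = 2051.79 m/s

2051.79


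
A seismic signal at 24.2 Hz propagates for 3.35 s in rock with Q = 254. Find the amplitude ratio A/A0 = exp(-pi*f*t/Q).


pi*f*t/Q = pi*24.2*3.35/254 = 1.002712
A/A0 = exp(-1.002712) = 0.366883

0.366883


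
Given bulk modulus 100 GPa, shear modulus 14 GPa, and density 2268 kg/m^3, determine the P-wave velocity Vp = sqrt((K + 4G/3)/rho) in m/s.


First compute the effective modulus:
K + 4G/3 = 100e9 + 4*14e9/3 = 118666666666.67 Pa
Then divide by density:
118666666666.67 / 2268 = 52322163.4333 Pa/(kg/m^3)
Take the square root:
Vp = sqrt(52322163.4333) = 7233.41 m/s

7233.41


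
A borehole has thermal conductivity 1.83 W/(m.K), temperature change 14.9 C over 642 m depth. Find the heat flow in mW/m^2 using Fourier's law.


q = k * dT / dz * 1000
= 1.83 * 14.9 / 642 * 1000
= 0.042472 * 1000
= 42.472 mW/m^2

42.472


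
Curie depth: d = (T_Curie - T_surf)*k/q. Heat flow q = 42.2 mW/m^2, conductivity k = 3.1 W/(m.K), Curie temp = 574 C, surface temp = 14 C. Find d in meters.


T_Curie - T_surf = 574 - 14 = 560 C
Convert q to W/m^2: 42.2 mW/m^2 = 0.0422 W/m^2
d = 560 * 3.1 / 0.0422 = 41137.44 m

41137.44


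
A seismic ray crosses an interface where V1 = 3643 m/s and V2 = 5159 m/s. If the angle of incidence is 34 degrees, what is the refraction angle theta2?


sin(theta1) = sin(34 deg) = 0.559193
sin(theta2) = V2/V1 * sin(theta1) = 5159/3643 * 0.559193 = 0.791896
theta2 = arcsin(0.791896) = 52.363 degrees

52.363


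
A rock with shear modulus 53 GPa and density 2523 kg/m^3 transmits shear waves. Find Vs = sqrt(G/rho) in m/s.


Convert G to Pa: G = 53e9 Pa
Compute G/rho = 53e9 / 2523 = 21006738.0103
Vs = sqrt(21006738.0103) = 4583.31 m/s

4583.31


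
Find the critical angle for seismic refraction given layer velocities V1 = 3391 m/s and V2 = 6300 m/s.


V1/V2 = 3391/6300 = 0.538254
theta_c = arcsin(0.538254) = 32.5649 degrees

32.5649


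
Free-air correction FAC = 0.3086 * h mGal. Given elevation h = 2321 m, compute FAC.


FAC = 0.3086 * h
= 0.3086 * 2321
= 716.2606 mGal

716.2606


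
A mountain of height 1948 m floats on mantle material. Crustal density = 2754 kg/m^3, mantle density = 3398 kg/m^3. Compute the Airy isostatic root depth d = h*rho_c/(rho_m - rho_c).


rho_m - rho_c = 3398 - 2754 = 644
d = 1948 * 2754 / 644
= 5364792 / 644
= 8330.42 m

8330.42


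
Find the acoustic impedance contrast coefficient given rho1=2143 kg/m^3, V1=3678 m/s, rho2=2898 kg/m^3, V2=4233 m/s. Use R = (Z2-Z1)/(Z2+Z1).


Z1 = 2143 * 3678 = 7881954
Z2 = 2898 * 4233 = 12267234
R = (12267234 - 7881954) / (12267234 + 7881954) = 4385280 / 20149188 = 0.2176

0.2176


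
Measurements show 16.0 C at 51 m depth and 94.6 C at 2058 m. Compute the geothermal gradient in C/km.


dT = 94.6 - 16.0 = 78.6 C
dz = 2058 - 51 = 2007 m
gradient = dT/dz * 1000 = 78.6/2007 * 1000 = 39.1629 C/km

39.1629


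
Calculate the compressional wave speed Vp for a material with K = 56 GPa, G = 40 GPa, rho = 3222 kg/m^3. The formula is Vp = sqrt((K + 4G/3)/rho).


First compute the effective modulus:
K + 4G/3 = 56e9 + 4*40e9/3 = 109333333333.33 Pa
Then divide by density:
109333333333.33 / 3222 = 33933374.7155 Pa/(kg/m^3)
Take the square root:
Vp = sqrt(33933374.7155) = 5825.24 m/s

5825.24


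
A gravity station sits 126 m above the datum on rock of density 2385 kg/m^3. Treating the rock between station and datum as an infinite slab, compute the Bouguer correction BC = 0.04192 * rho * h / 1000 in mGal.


BC = 0.04192 * rho * h / 1000
= 0.04192 * 2385 * 126 / 1000
= 12.5974 mGal

12.5974


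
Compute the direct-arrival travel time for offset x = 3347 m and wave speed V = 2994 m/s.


t = x / V
= 3347 / 2994
= 1.1179 s

1.1179


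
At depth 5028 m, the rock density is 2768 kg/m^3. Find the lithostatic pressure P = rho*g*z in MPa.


P = rho * g * z / 1e6
= 2768 * 9.81 * 5028 / 1e6
= 136530714.24 / 1e6
= 136.5307 MPa

136.5307


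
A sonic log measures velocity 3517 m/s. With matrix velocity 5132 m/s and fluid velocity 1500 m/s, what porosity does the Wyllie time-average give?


1/V - 1/Vm = 1/3517 - 1/5132 = 8.948e-05
1/Vf - 1/Vm = 1/1500 - 1/5132 = 0.00047181
phi = 8.948e-05 / 0.00047181 = 0.1896

0.1896


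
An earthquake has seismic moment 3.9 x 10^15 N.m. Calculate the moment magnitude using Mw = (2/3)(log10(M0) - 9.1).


log10(M0) = log10(3.9 x 10^15) = 15.5911
Mw = 2/3 * (15.5911 - 9.1)
= 2/3 * 6.4911
= 4.33

4.33


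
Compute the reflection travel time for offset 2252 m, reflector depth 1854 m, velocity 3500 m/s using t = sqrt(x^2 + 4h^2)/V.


x^2 + 4h^2 = 2252^2 + 4*1854^2 = 5071504 + 13749264 = 18820768
sqrt(18820768) = 4338.2909
t = 4338.2909 / 3500 = 1.2395 s

1.2395


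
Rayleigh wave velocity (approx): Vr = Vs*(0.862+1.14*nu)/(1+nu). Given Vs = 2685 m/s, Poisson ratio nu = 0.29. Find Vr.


Numerator factor = 0.862 + 1.14*0.29 = 1.1926
Denominator = 1 + 0.29 = 1.29
Vr = 2685 * 1.1926 / 1.29 = 2482.27 m/s

2482.27


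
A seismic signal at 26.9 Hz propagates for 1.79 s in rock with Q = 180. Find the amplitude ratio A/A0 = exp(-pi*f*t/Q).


pi*f*t/Q = pi*26.9*1.79/180 = 0.840393
A/A0 = exp(-0.840393) = 0.431541

0.431541


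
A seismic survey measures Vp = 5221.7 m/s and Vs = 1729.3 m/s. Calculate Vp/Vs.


Vp/Vs = 5221.7 / 1729.3
= 3.0195

3.0195


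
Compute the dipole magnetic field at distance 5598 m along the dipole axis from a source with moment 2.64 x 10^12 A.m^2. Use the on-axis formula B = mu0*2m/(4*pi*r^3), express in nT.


m = 2.64 x 10^12 = 2640000000000 A.m^2
2m = 5280000000000 A.m^2
r^3 = 5598^3 = 175427907192
B = (4pi*10^-7) * 5280000000000 / (4*pi * 175427907192) * 1e9
= 6635043.684382 / 2204492097876.08 * 1e9
= 3009.7834 nT

3009.7834


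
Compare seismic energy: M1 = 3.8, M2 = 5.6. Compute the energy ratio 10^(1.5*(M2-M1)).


M2 - M1 = 5.6 - 3.8 = 1.8
1.5 * 1.8 = 2.7
ratio = 10^2.7 = 501.19

501.19


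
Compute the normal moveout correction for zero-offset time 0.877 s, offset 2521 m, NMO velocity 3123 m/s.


x/Vnmo = 2521/3123 = 0.807237
(x/Vnmo)^2 = 0.651631
t0^2 = 0.769129
sqrt(0.769129 + 0.651631) = 1.191956
dt = 1.191956 - 0.877 = 0.314956

0.314956


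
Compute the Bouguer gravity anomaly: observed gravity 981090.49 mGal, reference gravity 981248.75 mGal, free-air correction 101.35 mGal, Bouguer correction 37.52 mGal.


BA = g_obs - g_ref + FAC - BC
= 981090.49 - 981248.75 + 101.35 - 37.52
= -94.43 mGal

-94.43


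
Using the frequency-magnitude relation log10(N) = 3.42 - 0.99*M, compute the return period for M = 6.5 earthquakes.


log10(N) = 3.42 - 0.99*6.5 = -3.015
N = 10^-3.015 = 0.000966
T = 1/N = 1/0.000966 = 1035.1422 years

1035.1422


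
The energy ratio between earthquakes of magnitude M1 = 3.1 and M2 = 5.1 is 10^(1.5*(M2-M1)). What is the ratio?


M2 - M1 = 5.1 - 3.1 = 2.0
1.5 * 2.0 = 3.0
ratio = 10^3.0 = 1000.0

1000.0


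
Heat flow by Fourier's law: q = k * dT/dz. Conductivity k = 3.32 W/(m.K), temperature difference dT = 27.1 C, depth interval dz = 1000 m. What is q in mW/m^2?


q = k * dT / dz * 1000
= 3.32 * 27.1 / 1000 * 1000
= 0.089972 * 1000
= 89.972 mW/m^2

89.972


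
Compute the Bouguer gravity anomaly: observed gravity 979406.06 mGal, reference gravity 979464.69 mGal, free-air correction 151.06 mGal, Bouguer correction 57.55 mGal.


BA = g_obs - g_ref + FAC - BC
= 979406.06 - 979464.69 + 151.06 - 57.55
= 34.88 mGal

34.88


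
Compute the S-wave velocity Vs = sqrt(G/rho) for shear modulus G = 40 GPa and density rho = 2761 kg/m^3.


Convert G to Pa: G = 40e9 Pa
Compute G/rho = 40e9 / 2761 = 14487504.5273
Vs = sqrt(14487504.5273) = 3806.25 m/s

3806.25


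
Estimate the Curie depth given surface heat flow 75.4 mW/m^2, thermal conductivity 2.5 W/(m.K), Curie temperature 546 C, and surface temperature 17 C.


T_Curie - T_surf = 546 - 17 = 529 C
Convert q to W/m^2: 75.4 mW/m^2 = 0.0754 W/m^2
d = 529 * 2.5 / 0.0754 = 17539.79 m

17539.79


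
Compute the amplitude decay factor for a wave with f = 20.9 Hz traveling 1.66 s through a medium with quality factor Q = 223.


pi*f*t/Q = pi*20.9*1.66/223 = 0.488764
A/A0 = exp(-0.488764) = 0.613384

0.613384


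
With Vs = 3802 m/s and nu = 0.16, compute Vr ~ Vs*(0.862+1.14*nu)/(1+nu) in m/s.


Numerator factor = 0.862 + 1.14*0.16 = 1.0444
Denominator = 1 + 0.16 = 1.16
Vr = 3802 * 1.0444 / 1.16 = 3423.11 m/s

3423.11


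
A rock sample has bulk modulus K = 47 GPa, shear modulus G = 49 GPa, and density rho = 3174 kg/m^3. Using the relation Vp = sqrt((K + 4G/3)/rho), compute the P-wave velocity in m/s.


First compute the effective modulus:
K + 4G/3 = 47e9 + 4*49e9/3 = 112333333333.33 Pa
Then divide by density:
112333333333.33 / 3174 = 35391724.4276 Pa/(kg/m^3)
Take the square root:
Vp = sqrt(35391724.4276) = 5949.09 m/s

5949.09


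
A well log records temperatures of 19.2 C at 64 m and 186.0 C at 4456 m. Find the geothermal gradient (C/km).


dT = 186.0 - 19.2 = 166.8 C
dz = 4456 - 64 = 4392 m
gradient = dT/dz * 1000 = 166.8/4392 * 1000 = 37.9781 C/km

37.9781


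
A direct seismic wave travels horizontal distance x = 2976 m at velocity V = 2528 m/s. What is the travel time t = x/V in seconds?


t = x / V
= 2976 / 2528
= 1.1772 s

1.1772


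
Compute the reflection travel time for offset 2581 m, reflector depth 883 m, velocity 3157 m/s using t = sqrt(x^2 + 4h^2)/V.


x^2 + 4h^2 = 2581^2 + 4*883^2 = 6661561 + 3118756 = 9780317
sqrt(9780317) = 3127.3498
t = 3127.3498 / 3157 = 0.9906 s

0.9906


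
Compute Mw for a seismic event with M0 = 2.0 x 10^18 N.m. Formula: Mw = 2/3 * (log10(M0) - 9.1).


log10(M0) = log10(2.0 x 10^18) = 18.301
Mw = 2/3 * (18.301 - 9.1)
= 2/3 * 9.201
= 6.13

6.13


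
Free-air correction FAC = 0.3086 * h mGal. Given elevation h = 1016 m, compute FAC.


FAC = 0.3086 * h
= 0.3086 * 1016
= 313.5376 mGal

313.5376


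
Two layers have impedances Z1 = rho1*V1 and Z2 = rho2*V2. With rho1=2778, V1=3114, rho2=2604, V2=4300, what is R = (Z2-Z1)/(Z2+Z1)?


Z1 = 2778 * 3114 = 8650692
Z2 = 2604 * 4300 = 11197200
R = (11197200 - 8650692) / (11197200 + 8650692) = 2546508 / 19847892 = 0.1283

0.1283


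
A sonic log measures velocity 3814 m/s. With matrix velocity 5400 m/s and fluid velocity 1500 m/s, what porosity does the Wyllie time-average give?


1/V - 1/Vm = 1/3814 - 1/5400 = 7.701e-05
1/Vf - 1/Vm = 1/1500 - 1/5400 = 0.00048148
phi = 7.701e-05 / 0.00048148 = 0.1599

0.1599


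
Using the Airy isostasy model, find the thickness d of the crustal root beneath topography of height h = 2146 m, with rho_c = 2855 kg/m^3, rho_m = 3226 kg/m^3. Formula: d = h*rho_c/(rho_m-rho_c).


rho_m - rho_c = 3226 - 2855 = 371
d = 2146 * 2855 / 371
= 6126830 / 371
= 16514.37 m

16514.37


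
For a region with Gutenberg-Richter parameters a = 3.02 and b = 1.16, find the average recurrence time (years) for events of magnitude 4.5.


log10(N) = 3.02 - 1.16*4.5 = -2.2
N = 10^-2.2 = 0.00631
T = 1/N = 1/0.00631 = 158.4893 years

158.4893


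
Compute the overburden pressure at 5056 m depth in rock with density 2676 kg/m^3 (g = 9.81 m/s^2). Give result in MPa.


P = rho * g * z / 1e6
= 2676 * 9.81 * 5056 / 1e6
= 132727887.36 / 1e6
= 132.7279 MPa

132.7279


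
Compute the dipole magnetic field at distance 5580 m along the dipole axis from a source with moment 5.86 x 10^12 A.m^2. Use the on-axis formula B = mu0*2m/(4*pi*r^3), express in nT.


m = 5.86 x 10^12 = 5860000000000 A.m^2
2m = 11720000000000 A.m^2
r^3 = 5580^3 = 173741112000
B = (4pi*10^-7) * 11720000000000 / (4*pi * 173741112000) * 1e9
= 14727786.360029 / 2183295204342.89 * 1e9
= 6745.6688 nT

6745.6688


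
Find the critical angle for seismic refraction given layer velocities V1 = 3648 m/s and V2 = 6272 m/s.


V1/V2 = 3648/6272 = 0.581633
theta_c = arcsin(0.581633) = 35.5655 degrees

35.5655


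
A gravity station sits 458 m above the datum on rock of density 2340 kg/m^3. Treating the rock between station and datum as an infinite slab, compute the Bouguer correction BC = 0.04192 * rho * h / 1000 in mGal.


BC = 0.04192 * rho * h / 1000
= 0.04192 * 2340 * 458 / 1000
= 44.9265 mGal

44.9265


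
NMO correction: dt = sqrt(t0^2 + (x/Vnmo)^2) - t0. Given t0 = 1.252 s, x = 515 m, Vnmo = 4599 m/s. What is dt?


x/Vnmo = 515/4599 = 0.111981
(x/Vnmo)^2 = 0.01254
t0^2 = 1.567504
sqrt(1.567504 + 0.01254) = 1.256998
dt = 1.256998 - 1.252 = 0.004998

0.004998


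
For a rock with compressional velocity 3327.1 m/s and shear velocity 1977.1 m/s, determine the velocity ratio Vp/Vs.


Vp/Vs = 3327.1 / 1977.1
= 1.6828

1.6828


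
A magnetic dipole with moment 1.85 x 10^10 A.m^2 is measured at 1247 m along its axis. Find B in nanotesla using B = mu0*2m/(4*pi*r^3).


m = 1.85 x 10^10 = 18500000000 A.m^2
2m = 37000000000 A.m^2
r^3 = 1247^3 = 1939096223
B = (4pi*10^-7) * 37000000000 / (4*pi * 1939096223) * 1e9
= 46495.571273 / 24367401795.12 * 1e9
= 1908.1054 nT

1908.1054


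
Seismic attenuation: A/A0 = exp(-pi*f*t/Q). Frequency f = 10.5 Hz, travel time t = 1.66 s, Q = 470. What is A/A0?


pi*f*t/Q = pi*10.5*1.66/470 = 0.116506
A/A0 = exp(-0.116506) = 0.890024

0.890024


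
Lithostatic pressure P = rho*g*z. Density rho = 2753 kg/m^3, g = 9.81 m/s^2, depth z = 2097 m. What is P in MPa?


P = rho * g * z / 1e6
= 2753 * 9.81 * 2097 / 1e6
= 56633532.21 / 1e6
= 56.6335 MPa

56.6335


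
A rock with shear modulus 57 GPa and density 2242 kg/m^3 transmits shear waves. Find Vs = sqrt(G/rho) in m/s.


Convert G to Pa: G = 57e9 Pa
Compute G/rho = 57e9 / 2242 = 25423728.8136
Vs = sqrt(25423728.8136) = 5042.19 m/s

5042.19


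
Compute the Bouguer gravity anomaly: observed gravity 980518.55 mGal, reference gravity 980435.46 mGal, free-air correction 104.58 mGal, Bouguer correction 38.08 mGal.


BA = g_obs - g_ref + FAC - BC
= 980518.55 - 980435.46 + 104.58 - 38.08
= 149.59 mGal

149.59


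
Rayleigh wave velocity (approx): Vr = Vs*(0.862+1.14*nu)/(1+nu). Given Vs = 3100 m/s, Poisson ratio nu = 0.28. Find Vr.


Numerator factor = 0.862 + 1.14*0.28 = 1.1812
Denominator = 1 + 0.28 = 1.28
Vr = 3100 * 1.1812 / 1.28 = 2860.72 m/s

2860.72


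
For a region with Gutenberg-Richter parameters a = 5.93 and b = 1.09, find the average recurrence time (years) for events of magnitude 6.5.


log10(N) = 5.93 - 1.09*6.5 = -1.155
N = 10^-1.155 = 0.069984
T = 1/N = 1/0.069984 = 14.2889 years

14.2889


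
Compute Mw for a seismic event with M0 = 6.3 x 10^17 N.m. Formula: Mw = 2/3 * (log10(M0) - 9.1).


log10(M0) = log10(6.3 x 10^17) = 17.7993
Mw = 2/3 * (17.7993 - 9.1)
= 2/3 * 8.6993
= 5.8

5.8


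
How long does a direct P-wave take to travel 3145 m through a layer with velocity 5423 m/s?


t = x / V
= 3145 / 5423
= 0.5799 s

0.5799


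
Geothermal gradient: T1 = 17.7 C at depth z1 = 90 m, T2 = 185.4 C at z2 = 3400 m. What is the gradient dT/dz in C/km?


dT = 185.4 - 17.7 = 167.7 C
dz = 3400 - 90 = 3310 m
gradient = dT/dz * 1000 = 167.7/3310 * 1000 = 50.6647 C/km

50.6647


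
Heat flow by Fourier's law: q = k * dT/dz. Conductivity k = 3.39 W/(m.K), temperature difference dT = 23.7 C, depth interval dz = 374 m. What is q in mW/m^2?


q = k * dT / dz * 1000
= 3.39 * 23.7 / 374 * 1000
= 0.214821 * 1000
= 214.8209 mW/m^2

214.8209


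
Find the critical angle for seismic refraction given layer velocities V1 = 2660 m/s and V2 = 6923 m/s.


V1/V2 = 2660/6923 = 0.384226
theta_c = arcsin(0.384226) = 22.5957 degrees

22.5957


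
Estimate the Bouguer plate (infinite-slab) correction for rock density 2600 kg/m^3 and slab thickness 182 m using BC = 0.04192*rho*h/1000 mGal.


BC = 0.04192 * rho * h / 1000
= 0.04192 * 2600 * 182 / 1000
= 19.8365 mGal

19.8365


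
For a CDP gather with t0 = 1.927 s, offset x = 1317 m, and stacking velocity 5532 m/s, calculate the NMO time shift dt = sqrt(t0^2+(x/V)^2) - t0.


x/Vnmo = 1317/5532 = 0.238069
(x/Vnmo)^2 = 0.056677
t0^2 = 3.713329
sqrt(3.713329 + 0.056677) = 1.94165
dt = 1.94165 - 1.927 = 0.01465

0.01465


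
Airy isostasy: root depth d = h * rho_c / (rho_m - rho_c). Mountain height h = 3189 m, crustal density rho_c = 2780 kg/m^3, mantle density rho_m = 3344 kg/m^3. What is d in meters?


rho_m - rho_c = 3344 - 2780 = 564
d = 3189 * 2780 / 564
= 8865420 / 564
= 15718.83 m

15718.83


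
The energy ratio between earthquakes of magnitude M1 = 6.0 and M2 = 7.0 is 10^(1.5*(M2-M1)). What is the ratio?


M2 - M1 = 7.0 - 6.0 = 1.0
1.5 * 1.0 = 1.5
ratio = 10^1.5 = 31.62

31.62


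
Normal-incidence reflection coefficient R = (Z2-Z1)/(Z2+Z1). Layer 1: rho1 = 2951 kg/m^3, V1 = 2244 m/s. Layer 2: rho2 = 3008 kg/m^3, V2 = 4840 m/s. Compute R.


Z1 = 2951 * 2244 = 6622044
Z2 = 3008 * 4840 = 14558720
R = (14558720 - 6622044) / (14558720 + 6622044) = 7936676 / 21180764 = 0.3747

0.3747


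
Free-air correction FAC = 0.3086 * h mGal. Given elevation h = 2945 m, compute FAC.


FAC = 0.3086 * h
= 0.3086 * 2945
= 908.827 mGal

908.827


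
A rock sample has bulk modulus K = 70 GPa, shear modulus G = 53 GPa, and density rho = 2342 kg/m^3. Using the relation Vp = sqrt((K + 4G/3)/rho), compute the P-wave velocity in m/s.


First compute the effective modulus:
K + 4G/3 = 70e9 + 4*53e9/3 = 140666666666.67 Pa
Then divide by density:
140666666666.67 / 2342 = 60062624.5374 Pa/(kg/m^3)
Take the square root:
Vp = sqrt(60062624.5374) = 7750.01 m/s

7750.01
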